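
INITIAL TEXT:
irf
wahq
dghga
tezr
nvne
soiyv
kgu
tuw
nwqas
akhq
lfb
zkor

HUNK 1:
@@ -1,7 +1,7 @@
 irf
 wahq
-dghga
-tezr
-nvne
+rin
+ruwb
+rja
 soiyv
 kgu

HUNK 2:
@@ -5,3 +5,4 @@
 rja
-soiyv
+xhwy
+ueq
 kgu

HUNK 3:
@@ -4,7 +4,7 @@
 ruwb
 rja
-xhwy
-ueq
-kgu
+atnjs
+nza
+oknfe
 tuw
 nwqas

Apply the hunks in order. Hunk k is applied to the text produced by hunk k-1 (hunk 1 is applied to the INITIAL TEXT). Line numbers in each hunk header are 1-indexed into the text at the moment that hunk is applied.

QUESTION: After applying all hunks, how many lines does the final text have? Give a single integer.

Answer: 13

Derivation:
Hunk 1: at line 1 remove [dghga,tezr,nvne] add [rin,ruwb,rja] -> 12 lines: irf wahq rin ruwb rja soiyv kgu tuw nwqas akhq lfb zkor
Hunk 2: at line 5 remove [soiyv] add [xhwy,ueq] -> 13 lines: irf wahq rin ruwb rja xhwy ueq kgu tuw nwqas akhq lfb zkor
Hunk 3: at line 4 remove [xhwy,ueq,kgu] add [atnjs,nza,oknfe] -> 13 lines: irf wahq rin ruwb rja atnjs nza oknfe tuw nwqas akhq lfb zkor
Final line count: 13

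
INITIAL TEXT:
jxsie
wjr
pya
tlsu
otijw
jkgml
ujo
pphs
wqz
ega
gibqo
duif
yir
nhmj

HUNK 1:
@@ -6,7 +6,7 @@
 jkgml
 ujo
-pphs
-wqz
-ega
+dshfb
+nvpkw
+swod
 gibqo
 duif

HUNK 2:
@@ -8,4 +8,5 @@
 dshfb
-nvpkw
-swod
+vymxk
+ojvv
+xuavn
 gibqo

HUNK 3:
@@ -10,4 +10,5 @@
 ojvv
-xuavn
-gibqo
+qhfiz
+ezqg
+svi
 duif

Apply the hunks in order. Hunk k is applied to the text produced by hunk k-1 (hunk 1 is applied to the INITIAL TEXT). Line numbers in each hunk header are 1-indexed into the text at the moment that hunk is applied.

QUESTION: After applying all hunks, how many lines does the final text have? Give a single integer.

Hunk 1: at line 6 remove [pphs,wqz,ega] add [dshfb,nvpkw,swod] -> 14 lines: jxsie wjr pya tlsu otijw jkgml ujo dshfb nvpkw swod gibqo duif yir nhmj
Hunk 2: at line 8 remove [nvpkw,swod] add [vymxk,ojvv,xuavn] -> 15 lines: jxsie wjr pya tlsu otijw jkgml ujo dshfb vymxk ojvv xuavn gibqo duif yir nhmj
Hunk 3: at line 10 remove [xuavn,gibqo] add [qhfiz,ezqg,svi] -> 16 lines: jxsie wjr pya tlsu otijw jkgml ujo dshfb vymxk ojvv qhfiz ezqg svi duif yir nhmj
Final line count: 16

Answer: 16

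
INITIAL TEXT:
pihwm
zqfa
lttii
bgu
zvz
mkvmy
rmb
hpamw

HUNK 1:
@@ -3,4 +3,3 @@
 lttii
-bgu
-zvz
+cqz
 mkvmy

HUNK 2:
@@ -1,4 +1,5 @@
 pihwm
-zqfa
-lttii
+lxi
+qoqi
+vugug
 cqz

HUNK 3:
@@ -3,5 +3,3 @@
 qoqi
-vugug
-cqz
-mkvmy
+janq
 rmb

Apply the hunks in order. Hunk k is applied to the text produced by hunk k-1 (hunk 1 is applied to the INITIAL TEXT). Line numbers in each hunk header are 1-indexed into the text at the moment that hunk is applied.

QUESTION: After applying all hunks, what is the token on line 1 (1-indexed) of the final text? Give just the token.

Hunk 1: at line 3 remove [bgu,zvz] add [cqz] -> 7 lines: pihwm zqfa lttii cqz mkvmy rmb hpamw
Hunk 2: at line 1 remove [zqfa,lttii] add [lxi,qoqi,vugug] -> 8 lines: pihwm lxi qoqi vugug cqz mkvmy rmb hpamw
Hunk 3: at line 3 remove [vugug,cqz,mkvmy] add [janq] -> 6 lines: pihwm lxi qoqi janq rmb hpamw
Final line 1: pihwm

Answer: pihwm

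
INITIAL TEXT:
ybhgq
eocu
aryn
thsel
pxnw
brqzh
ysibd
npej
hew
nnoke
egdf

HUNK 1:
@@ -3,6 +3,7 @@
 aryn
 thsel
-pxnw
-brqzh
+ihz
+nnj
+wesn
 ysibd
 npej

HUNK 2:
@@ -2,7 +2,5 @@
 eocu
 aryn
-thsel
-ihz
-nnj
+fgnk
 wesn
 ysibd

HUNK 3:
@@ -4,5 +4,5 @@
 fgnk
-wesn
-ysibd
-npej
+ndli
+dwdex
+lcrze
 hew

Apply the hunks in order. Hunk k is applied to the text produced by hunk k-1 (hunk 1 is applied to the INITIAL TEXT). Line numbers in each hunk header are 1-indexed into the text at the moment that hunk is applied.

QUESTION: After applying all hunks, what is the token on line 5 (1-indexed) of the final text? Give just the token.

Answer: ndli

Derivation:
Hunk 1: at line 3 remove [pxnw,brqzh] add [ihz,nnj,wesn] -> 12 lines: ybhgq eocu aryn thsel ihz nnj wesn ysibd npej hew nnoke egdf
Hunk 2: at line 2 remove [thsel,ihz,nnj] add [fgnk] -> 10 lines: ybhgq eocu aryn fgnk wesn ysibd npej hew nnoke egdf
Hunk 3: at line 4 remove [wesn,ysibd,npej] add [ndli,dwdex,lcrze] -> 10 lines: ybhgq eocu aryn fgnk ndli dwdex lcrze hew nnoke egdf
Final line 5: ndli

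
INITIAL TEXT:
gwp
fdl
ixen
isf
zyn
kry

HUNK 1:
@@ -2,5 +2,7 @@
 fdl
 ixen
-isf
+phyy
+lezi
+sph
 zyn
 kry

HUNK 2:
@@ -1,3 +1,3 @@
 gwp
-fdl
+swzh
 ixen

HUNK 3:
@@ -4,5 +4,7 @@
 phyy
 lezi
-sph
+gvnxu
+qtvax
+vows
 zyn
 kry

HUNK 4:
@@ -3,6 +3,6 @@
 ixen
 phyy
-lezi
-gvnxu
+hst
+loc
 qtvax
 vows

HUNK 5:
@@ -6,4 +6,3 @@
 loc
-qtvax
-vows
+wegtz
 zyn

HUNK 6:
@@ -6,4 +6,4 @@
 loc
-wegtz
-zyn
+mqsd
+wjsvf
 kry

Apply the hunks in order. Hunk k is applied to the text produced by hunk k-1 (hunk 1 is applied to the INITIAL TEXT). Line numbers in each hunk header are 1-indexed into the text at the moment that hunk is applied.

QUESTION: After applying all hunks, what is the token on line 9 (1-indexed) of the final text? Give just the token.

Answer: kry

Derivation:
Hunk 1: at line 2 remove [isf] add [phyy,lezi,sph] -> 8 lines: gwp fdl ixen phyy lezi sph zyn kry
Hunk 2: at line 1 remove [fdl] add [swzh] -> 8 lines: gwp swzh ixen phyy lezi sph zyn kry
Hunk 3: at line 4 remove [sph] add [gvnxu,qtvax,vows] -> 10 lines: gwp swzh ixen phyy lezi gvnxu qtvax vows zyn kry
Hunk 4: at line 3 remove [lezi,gvnxu] add [hst,loc] -> 10 lines: gwp swzh ixen phyy hst loc qtvax vows zyn kry
Hunk 5: at line 6 remove [qtvax,vows] add [wegtz] -> 9 lines: gwp swzh ixen phyy hst loc wegtz zyn kry
Hunk 6: at line 6 remove [wegtz,zyn] add [mqsd,wjsvf] -> 9 lines: gwp swzh ixen phyy hst loc mqsd wjsvf kry
Final line 9: kry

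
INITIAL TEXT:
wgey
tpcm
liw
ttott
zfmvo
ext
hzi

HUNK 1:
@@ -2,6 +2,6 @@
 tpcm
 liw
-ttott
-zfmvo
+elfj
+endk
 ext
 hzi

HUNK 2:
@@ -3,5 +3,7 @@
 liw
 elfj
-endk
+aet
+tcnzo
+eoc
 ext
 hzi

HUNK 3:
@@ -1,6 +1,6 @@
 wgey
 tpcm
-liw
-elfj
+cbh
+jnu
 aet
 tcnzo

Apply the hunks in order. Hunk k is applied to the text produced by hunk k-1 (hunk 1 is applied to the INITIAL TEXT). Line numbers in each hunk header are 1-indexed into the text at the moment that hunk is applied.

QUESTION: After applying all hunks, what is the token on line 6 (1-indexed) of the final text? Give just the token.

Hunk 1: at line 2 remove [ttott,zfmvo] add [elfj,endk] -> 7 lines: wgey tpcm liw elfj endk ext hzi
Hunk 2: at line 3 remove [endk] add [aet,tcnzo,eoc] -> 9 lines: wgey tpcm liw elfj aet tcnzo eoc ext hzi
Hunk 3: at line 1 remove [liw,elfj] add [cbh,jnu] -> 9 lines: wgey tpcm cbh jnu aet tcnzo eoc ext hzi
Final line 6: tcnzo

Answer: tcnzo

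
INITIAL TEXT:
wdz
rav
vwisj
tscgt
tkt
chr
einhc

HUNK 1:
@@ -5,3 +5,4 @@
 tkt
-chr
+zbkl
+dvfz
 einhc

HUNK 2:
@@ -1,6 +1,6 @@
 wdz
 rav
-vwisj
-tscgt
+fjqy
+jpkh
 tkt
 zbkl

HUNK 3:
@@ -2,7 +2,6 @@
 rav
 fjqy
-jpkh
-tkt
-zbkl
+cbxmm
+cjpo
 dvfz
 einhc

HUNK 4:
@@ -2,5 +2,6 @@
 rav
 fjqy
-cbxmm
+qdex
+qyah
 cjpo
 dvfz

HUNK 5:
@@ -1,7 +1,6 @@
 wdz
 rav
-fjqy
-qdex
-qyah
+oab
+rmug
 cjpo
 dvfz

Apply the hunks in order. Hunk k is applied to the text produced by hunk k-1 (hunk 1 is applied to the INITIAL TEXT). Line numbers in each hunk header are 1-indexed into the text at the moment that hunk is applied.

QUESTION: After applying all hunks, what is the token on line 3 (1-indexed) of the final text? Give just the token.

Answer: oab

Derivation:
Hunk 1: at line 5 remove [chr] add [zbkl,dvfz] -> 8 lines: wdz rav vwisj tscgt tkt zbkl dvfz einhc
Hunk 2: at line 1 remove [vwisj,tscgt] add [fjqy,jpkh] -> 8 lines: wdz rav fjqy jpkh tkt zbkl dvfz einhc
Hunk 3: at line 2 remove [jpkh,tkt,zbkl] add [cbxmm,cjpo] -> 7 lines: wdz rav fjqy cbxmm cjpo dvfz einhc
Hunk 4: at line 2 remove [cbxmm] add [qdex,qyah] -> 8 lines: wdz rav fjqy qdex qyah cjpo dvfz einhc
Hunk 5: at line 1 remove [fjqy,qdex,qyah] add [oab,rmug] -> 7 lines: wdz rav oab rmug cjpo dvfz einhc
Final line 3: oab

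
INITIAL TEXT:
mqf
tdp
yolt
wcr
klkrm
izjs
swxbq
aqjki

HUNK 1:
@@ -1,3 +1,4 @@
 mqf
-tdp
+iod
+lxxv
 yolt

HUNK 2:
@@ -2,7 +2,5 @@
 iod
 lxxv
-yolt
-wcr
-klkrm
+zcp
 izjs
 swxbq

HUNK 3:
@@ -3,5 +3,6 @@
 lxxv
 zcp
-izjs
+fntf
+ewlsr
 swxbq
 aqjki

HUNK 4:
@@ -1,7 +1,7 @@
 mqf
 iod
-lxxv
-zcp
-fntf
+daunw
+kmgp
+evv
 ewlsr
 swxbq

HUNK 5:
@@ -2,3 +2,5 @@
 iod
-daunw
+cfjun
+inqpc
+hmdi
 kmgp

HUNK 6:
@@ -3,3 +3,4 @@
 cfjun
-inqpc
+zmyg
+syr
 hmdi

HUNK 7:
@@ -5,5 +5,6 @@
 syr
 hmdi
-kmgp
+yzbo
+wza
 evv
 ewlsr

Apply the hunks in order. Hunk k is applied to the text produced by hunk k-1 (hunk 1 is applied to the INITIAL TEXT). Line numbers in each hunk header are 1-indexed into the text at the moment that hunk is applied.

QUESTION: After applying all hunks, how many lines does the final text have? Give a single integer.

Answer: 12

Derivation:
Hunk 1: at line 1 remove [tdp] add [iod,lxxv] -> 9 lines: mqf iod lxxv yolt wcr klkrm izjs swxbq aqjki
Hunk 2: at line 2 remove [yolt,wcr,klkrm] add [zcp] -> 7 lines: mqf iod lxxv zcp izjs swxbq aqjki
Hunk 3: at line 3 remove [izjs] add [fntf,ewlsr] -> 8 lines: mqf iod lxxv zcp fntf ewlsr swxbq aqjki
Hunk 4: at line 1 remove [lxxv,zcp,fntf] add [daunw,kmgp,evv] -> 8 lines: mqf iod daunw kmgp evv ewlsr swxbq aqjki
Hunk 5: at line 2 remove [daunw] add [cfjun,inqpc,hmdi] -> 10 lines: mqf iod cfjun inqpc hmdi kmgp evv ewlsr swxbq aqjki
Hunk 6: at line 3 remove [inqpc] add [zmyg,syr] -> 11 lines: mqf iod cfjun zmyg syr hmdi kmgp evv ewlsr swxbq aqjki
Hunk 7: at line 5 remove [kmgp] add [yzbo,wza] -> 12 lines: mqf iod cfjun zmyg syr hmdi yzbo wza evv ewlsr swxbq aqjki
Final line count: 12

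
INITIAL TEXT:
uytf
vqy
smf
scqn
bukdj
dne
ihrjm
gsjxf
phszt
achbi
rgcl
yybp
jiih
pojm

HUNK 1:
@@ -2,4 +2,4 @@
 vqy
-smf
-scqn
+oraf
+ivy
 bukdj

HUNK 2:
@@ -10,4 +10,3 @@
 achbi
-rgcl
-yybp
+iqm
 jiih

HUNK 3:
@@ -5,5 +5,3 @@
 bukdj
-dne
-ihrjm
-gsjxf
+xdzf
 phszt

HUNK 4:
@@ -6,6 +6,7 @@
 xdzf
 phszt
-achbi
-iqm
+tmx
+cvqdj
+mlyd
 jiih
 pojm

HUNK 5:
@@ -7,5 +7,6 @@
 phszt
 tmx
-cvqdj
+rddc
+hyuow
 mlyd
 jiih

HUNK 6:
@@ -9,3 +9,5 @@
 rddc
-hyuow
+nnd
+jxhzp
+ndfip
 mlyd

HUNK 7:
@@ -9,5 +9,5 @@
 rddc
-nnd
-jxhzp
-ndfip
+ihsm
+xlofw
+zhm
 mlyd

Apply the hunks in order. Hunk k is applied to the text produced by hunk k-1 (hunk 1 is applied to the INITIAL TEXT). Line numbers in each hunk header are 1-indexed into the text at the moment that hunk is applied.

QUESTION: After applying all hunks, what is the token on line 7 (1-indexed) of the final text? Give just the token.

Hunk 1: at line 2 remove [smf,scqn] add [oraf,ivy] -> 14 lines: uytf vqy oraf ivy bukdj dne ihrjm gsjxf phszt achbi rgcl yybp jiih pojm
Hunk 2: at line 10 remove [rgcl,yybp] add [iqm] -> 13 lines: uytf vqy oraf ivy bukdj dne ihrjm gsjxf phszt achbi iqm jiih pojm
Hunk 3: at line 5 remove [dne,ihrjm,gsjxf] add [xdzf] -> 11 lines: uytf vqy oraf ivy bukdj xdzf phszt achbi iqm jiih pojm
Hunk 4: at line 6 remove [achbi,iqm] add [tmx,cvqdj,mlyd] -> 12 lines: uytf vqy oraf ivy bukdj xdzf phszt tmx cvqdj mlyd jiih pojm
Hunk 5: at line 7 remove [cvqdj] add [rddc,hyuow] -> 13 lines: uytf vqy oraf ivy bukdj xdzf phszt tmx rddc hyuow mlyd jiih pojm
Hunk 6: at line 9 remove [hyuow] add [nnd,jxhzp,ndfip] -> 15 lines: uytf vqy oraf ivy bukdj xdzf phszt tmx rddc nnd jxhzp ndfip mlyd jiih pojm
Hunk 7: at line 9 remove [nnd,jxhzp,ndfip] add [ihsm,xlofw,zhm] -> 15 lines: uytf vqy oraf ivy bukdj xdzf phszt tmx rddc ihsm xlofw zhm mlyd jiih pojm
Final line 7: phszt

Answer: phszt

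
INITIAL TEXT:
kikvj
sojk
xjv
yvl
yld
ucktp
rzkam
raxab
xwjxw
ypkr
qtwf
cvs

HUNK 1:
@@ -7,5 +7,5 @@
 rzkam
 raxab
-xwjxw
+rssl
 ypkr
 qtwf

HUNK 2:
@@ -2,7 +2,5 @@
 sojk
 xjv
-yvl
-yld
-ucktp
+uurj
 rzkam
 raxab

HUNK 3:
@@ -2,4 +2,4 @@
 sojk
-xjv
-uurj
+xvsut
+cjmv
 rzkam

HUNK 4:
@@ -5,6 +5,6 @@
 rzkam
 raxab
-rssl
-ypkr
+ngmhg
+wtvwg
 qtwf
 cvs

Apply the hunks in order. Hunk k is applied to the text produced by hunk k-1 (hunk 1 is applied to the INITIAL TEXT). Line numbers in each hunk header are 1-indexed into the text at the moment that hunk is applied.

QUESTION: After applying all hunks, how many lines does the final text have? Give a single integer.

Hunk 1: at line 7 remove [xwjxw] add [rssl] -> 12 lines: kikvj sojk xjv yvl yld ucktp rzkam raxab rssl ypkr qtwf cvs
Hunk 2: at line 2 remove [yvl,yld,ucktp] add [uurj] -> 10 lines: kikvj sojk xjv uurj rzkam raxab rssl ypkr qtwf cvs
Hunk 3: at line 2 remove [xjv,uurj] add [xvsut,cjmv] -> 10 lines: kikvj sojk xvsut cjmv rzkam raxab rssl ypkr qtwf cvs
Hunk 4: at line 5 remove [rssl,ypkr] add [ngmhg,wtvwg] -> 10 lines: kikvj sojk xvsut cjmv rzkam raxab ngmhg wtvwg qtwf cvs
Final line count: 10

Answer: 10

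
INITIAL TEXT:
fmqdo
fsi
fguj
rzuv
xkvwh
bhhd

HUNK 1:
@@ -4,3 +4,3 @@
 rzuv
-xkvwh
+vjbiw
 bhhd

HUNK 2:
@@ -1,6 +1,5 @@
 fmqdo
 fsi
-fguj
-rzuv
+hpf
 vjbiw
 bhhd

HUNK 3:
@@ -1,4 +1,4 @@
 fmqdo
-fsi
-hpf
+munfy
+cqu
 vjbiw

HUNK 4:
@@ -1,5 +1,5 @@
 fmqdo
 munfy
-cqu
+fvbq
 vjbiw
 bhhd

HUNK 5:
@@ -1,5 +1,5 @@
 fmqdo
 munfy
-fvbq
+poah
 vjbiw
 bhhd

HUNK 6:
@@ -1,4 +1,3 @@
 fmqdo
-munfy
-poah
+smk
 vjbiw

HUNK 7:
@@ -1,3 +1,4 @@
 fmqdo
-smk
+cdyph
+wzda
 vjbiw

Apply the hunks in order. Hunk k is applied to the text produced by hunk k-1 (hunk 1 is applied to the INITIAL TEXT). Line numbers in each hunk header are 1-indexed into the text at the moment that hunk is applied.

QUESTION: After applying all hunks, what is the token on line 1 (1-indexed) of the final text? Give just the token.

Hunk 1: at line 4 remove [xkvwh] add [vjbiw] -> 6 lines: fmqdo fsi fguj rzuv vjbiw bhhd
Hunk 2: at line 1 remove [fguj,rzuv] add [hpf] -> 5 lines: fmqdo fsi hpf vjbiw bhhd
Hunk 3: at line 1 remove [fsi,hpf] add [munfy,cqu] -> 5 lines: fmqdo munfy cqu vjbiw bhhd
Hunk 4: at line 1 remove [cqu] add [fvbq] -> 5 lines: fmqdo munfy fvbq vjbiw bhhd
Hunk 5: at line 1 remove [fvbq] add [poah] -> 5 lines: fmqdo munfy poah vjbiw bhhd
Hunk 6: at line 1 remove [munfy,poah] add [smk] -> 4 lines: fmqdo smk vjbiw bhhd
Hunk 7: at line 1 remove [smk] add [cdyph,wzda] -> 5 lines: fmqdo cdyph wzda vjbiw bhhd
Final line 1: fmqdo

Answer: fmqdo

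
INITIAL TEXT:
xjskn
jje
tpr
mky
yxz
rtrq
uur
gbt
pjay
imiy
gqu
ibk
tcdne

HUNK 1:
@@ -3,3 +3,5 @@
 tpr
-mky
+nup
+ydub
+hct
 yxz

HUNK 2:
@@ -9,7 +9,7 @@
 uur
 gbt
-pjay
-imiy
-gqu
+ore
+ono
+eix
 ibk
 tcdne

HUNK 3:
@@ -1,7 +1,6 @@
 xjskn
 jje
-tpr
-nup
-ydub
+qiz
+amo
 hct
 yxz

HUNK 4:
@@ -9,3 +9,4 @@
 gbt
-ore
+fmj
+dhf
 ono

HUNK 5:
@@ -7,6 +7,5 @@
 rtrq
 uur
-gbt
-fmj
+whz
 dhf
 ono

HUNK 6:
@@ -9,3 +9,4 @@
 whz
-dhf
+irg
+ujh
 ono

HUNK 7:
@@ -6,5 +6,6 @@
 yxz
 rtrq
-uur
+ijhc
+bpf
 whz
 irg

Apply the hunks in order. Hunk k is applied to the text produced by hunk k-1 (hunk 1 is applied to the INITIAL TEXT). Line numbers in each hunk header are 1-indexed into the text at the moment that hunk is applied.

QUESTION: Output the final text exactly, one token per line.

Hunk 1: at line 3 remove [mky] add [nup,ydub,hct] -> 15 lines: xjskn jje tpr nup ydub hct yxz rtrq uur gbt pjay imiy gqu ibk tcdne
Hunk 2: at line 9 remove [pjay,imiy,gqu] add [ore,ono,eix] -> 15 lines: xjskn jje tpr nup ydub hct yxz rtrq uur gbt ore ono eix ibk tcdne
Hunk 3: at line 1 remove [tpr,nup,ydub] add [qiz,amo] -> 14 lines: xjskn jje qiz amo hct yxz rtrq uur gbt ore ono eix ibk tcdne
Hunk 4: at line 9 remove [ore] add [fmj,dhf] -> 15 lines: xjskn jje qiz amo hct yxz rtrq uur gbt fmj dhf ono eix ibk tcdne
Hunk 5: at line 7 remove [gbt,fmj] add [whz] -> 14 lines: xjskn jje qiz amo hct yxz rtrq uur whz dhf ono eix ibk tcdne
Hunk 6: at line 9 remove [dhf] add [irg,ujh] -> 15 lines: xjskn jje qiz amo hct yxz rtrq uur whz irg ujh ono eix ibk tcdne
Hunk 7: at line 6 remove [uur] add [ijhc,bpf] -> 16 lines: xjskn jje qiz amo hct yxz rtrq ijhc bpf whz irg ujh ono eix ibk tcdne

Answer: xjskn
jje
qiz
amo
hct
yxz
rtrq
ijhc
bpf
whz
irg
ujh
ono
eix
ibk
tcdne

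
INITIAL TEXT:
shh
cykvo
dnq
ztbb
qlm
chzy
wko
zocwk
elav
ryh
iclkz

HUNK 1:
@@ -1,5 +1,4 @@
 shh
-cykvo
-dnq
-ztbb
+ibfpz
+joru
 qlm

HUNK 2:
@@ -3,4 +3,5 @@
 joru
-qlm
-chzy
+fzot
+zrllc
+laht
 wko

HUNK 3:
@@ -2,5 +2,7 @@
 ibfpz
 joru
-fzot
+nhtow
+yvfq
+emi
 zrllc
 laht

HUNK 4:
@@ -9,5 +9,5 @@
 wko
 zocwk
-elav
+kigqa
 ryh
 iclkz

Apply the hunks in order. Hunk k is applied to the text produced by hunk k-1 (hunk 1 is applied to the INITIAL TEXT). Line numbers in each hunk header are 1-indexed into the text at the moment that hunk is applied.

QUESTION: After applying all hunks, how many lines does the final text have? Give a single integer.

Answer: 13

Derivation:
Hunk 1: at line 1 remove [cykvo,dnq,ztbb] add [ibfpz,joru] -> 10 lines: shh ibfpz joru qlm chzy wko zocwk elav ryh iclkz
Hunk 2: at line 3 remove [qlm,chzy] add [fzot,zrllc,laht] -> 11 lines: shh ibfpz joru fzot zrllc laht wko zocwk elav ryh iclkz
Hunk 3: at line 2 remove [fzot] add [nhtow,yvfq,emi] -> 13 lines: shh ibfpz joru nhtow yvfq emi zrllc laht wko zocwk elav ryh iclkz
Hunk 4: at line 9 remove [elav] add [kigqa] -> 13 lines: shh ibfpz joru nhtow yvfq emi zrllc laht wko zocwk kigqa ryh iclkz
Final line count: 13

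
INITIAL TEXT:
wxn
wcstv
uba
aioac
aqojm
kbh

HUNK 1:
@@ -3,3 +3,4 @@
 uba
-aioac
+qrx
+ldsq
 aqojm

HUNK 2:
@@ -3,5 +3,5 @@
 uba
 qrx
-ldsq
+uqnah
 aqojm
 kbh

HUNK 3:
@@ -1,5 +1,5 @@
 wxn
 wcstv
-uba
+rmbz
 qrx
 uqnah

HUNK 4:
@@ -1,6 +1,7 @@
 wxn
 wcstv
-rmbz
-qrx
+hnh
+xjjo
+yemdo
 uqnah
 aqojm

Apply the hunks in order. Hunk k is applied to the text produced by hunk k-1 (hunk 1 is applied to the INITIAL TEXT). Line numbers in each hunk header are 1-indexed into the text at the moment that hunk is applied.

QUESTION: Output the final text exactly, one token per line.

Hunk 1: at line 3 remove [aioac] add [qrx,ldsq] -> 7 lines: wxn wcstv uba qrx ldsq aqojm kbh
Hunk 2: at line 3 remove [ldsq] add [uqnah] -> 7 lines: wxn wcstv uba qrx uqnah aqojm kbh
Hunk 3: at line 1 remove [uba] add [rmbz] -> 7 lines: wxn wcstv rmbz qrx uqnah aqojm kbh
Hunk 4: at line 1 remove [rmbz,qrx] add [hnh,xjjo,yemdo] -> 8 lines: wxn wcstv hnh xjjo yemdo uqnah aqojm kbh

Answer: wxn
wcstv
hnh
xjjo
yemdo
uqnah
aqojm
kbh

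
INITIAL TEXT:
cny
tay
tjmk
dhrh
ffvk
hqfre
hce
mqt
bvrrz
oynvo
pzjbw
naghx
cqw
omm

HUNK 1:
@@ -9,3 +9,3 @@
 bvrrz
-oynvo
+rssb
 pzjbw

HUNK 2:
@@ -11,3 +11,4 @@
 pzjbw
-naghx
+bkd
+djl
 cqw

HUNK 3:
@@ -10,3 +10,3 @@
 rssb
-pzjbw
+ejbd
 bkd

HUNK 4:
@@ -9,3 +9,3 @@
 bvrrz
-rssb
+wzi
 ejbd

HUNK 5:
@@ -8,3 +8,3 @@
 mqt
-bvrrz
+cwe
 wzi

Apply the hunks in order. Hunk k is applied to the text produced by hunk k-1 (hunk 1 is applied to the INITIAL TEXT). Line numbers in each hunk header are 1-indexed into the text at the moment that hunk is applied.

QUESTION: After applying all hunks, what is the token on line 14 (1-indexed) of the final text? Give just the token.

Hunk 1: at line 9 remove [oynvo] add [rssb] -> 14 lines: cny tay tjmk dhrh ffvk hqfre hce mqt bvrrz rssb pzjbw naghx cqw omm
Hunk 2: at line 11 remove [naghx] add [bkd,djl] -> 15 lines: cny tay tjmk dhrh ffvk hqfre hce mqt bvrrz rssb pzjbw bkd djl cqw omm
Hunk 3: at line 10 remove [pzjbw] add [ejbd] -> 15 lines: cny tay tjmk dhrh ffvk hqfre hce mqt bvrrz rssb ejbd bkd djl cqw omm
Hunk 4: at line 9 remove [rssb] add [wzi] -> 15 lines: cny tay tjmk dhrh ffvk hqfre hce mqt bvrrz wzi ejbd bkd djl cqw omm
Hunk 5: at line 8 remove [bvrrz] add [cwe] -> 15 lines: cny tay tjmk dhrh ffvk hqfre hce mqt cwe wzi ejbd bkd djl cqw omm
Final line 14: cqw

Answer: cqw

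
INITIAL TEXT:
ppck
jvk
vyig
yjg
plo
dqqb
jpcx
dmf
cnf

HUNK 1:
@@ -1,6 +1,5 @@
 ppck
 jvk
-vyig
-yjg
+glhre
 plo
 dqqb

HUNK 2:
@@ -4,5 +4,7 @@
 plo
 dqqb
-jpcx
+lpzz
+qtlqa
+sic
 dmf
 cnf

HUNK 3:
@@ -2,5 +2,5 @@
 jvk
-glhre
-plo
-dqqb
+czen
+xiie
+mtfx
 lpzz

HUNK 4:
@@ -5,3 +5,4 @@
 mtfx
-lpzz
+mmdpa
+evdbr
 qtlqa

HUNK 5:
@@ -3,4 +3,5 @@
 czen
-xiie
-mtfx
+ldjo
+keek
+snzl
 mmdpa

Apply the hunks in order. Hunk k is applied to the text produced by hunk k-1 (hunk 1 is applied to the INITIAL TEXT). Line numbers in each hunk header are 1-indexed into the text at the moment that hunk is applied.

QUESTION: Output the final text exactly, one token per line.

Hunk 1: at line 1 remove [vyig,yjg] add [glhre] -> 8 lines: ppck jvk glhre plo dqqb jpcx dmf cnf
Hunk 2: at line 4 remove [jpcx] add [lpzz,qtlqa,sic] -> 10 lines: ppck jvk glhre plo dqqb lpzz qtlqa sic dmf cnf
Hunk 3: at line 2 remove [glhre,plo,dqqb] add [czen,xiie,mtfx] -> 10 lines: ppck jvk czen xiie mtfx lpzz qtlqa sic dmf cnf
Hunk 4: at line 5 remove [lpzz] add [mmdpa,evdbr] -> 11 lines: ppck jvk czen xiie mtfx mmdpa evdbr qtlqa sic dmf cnf
Hunk 5: at line 3 remove [xiie,mtfx] add [ldjo,keek,snzl] -> 12 lines: ppck jvk czen ldjo keek snzl mmdpa evdbr qtlqa sic dmf cnf

Answer: ppck
jvk
czen
ldjo
keek
snzl
mmdpa
evdbr
qtlqa
sic
dmf
cnf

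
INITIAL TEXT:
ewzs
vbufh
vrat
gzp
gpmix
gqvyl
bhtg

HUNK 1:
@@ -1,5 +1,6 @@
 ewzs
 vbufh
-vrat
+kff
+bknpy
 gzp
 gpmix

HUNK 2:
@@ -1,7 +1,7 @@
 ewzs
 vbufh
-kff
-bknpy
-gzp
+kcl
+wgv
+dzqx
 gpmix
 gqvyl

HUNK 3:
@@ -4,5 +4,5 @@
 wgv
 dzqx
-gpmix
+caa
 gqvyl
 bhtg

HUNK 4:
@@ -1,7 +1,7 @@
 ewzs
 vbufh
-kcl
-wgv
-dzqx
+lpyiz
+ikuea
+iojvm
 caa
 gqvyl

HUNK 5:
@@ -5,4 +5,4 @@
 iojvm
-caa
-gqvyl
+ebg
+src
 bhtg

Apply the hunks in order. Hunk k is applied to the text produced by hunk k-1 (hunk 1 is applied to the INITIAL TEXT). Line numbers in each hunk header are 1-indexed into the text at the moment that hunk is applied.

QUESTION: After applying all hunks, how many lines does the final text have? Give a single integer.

Answer: 8

Derivation:
Hunk 1: at line 1 remove [vrat] add [kff,bknpy] -> 8 lines: ewzs vbufh kff bknpy gzp gpmix gqvyl bhtg
Hunk 2: at line 1 remove [kff,bknpy,gzp] add [kcl,wgv,dzqx] -> 8 lines: ewzs vbufh kcl wgv dzqx gpmix gqvyl bhtg
Hunk 3: at line 4 remove [gpmix] add [caa] -> 8 lines: ewzs vbufh kcl wgv dzqx caa gqvyl bhtg
Hunk 4: at line 1 remove [kcl,wgv,dzqx] add [lpyiz,ikuea,iojvm] -> 8 lines: ewzs vbufh lpyiz ikuea iojvm caa gqvyl bhtg
Hunk 5: at line 5 remove [caa,gqvyl] add [ebg,src] -> 8 lines: ewzs vbufh lpyiz ikuea iojvm ebg src bhtg
Final line count: 8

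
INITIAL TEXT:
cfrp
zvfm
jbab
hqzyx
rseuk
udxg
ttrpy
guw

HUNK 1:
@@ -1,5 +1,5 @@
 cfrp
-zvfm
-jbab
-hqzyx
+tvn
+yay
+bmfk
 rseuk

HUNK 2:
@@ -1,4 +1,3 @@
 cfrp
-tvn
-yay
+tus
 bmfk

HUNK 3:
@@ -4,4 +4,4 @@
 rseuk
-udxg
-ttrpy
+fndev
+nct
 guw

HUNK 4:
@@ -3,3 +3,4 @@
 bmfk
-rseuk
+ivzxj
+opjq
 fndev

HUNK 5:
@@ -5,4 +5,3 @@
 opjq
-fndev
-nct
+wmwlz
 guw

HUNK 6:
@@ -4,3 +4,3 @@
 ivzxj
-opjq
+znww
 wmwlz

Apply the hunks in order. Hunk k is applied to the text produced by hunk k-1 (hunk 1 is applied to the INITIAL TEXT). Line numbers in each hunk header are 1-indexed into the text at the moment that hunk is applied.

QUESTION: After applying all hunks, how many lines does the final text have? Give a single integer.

Hunk 1: at line 1 remove [zvfm,jbab,hqzyx] add [tvn,yay,bmfk] -> 8 lines: cfrp tvn yay bmfk rseuk udxg ttrpy guw
Hunk 2: at line 1 remove [tvn,yay] add [tus] -> 7 lines: cfrp tus bmfk rseuk udxg ttrpy guw
Hunk 3: at line 4 remove [udxg,ttrpy] add [fndev,nct] -> 7 lines: cfrp tus bmfk rseuk fndev nct guw
Hunk 4: at line 3 remove [rseuk] add [ivzxj,opjq] -> 8 lines: cfrp tus bmfk ivzxj opjq fndev nct guw
Hunk 5: at line 5 remove [fndev,nct] add [wmwlz] -> 7 lines: cfrp tus bmfk ivzxj opjq wmwlz guw
Hunk 6: at line 4 remove [opjq] add [znww] -> 7 lines: cfrp tus bmfk ivzxj znww wmwlz guw
Final line count: 7

Answer: 7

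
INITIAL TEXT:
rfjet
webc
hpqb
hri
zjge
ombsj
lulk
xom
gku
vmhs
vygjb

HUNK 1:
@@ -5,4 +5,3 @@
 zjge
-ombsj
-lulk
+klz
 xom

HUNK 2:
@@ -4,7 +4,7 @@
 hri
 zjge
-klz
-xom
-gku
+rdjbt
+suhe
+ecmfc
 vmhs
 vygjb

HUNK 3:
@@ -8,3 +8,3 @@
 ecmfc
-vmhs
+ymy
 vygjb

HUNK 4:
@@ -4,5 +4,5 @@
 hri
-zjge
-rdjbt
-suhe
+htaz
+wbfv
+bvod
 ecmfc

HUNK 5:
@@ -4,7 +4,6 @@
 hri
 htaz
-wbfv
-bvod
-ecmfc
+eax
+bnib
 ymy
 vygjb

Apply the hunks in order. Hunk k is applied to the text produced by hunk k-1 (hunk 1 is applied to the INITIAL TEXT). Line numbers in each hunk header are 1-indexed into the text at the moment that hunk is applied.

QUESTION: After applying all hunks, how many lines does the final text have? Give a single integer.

Hunk 1: at line 5 remove [ombsj,lulk] add [klz] -> 10 lines: rfjet webc hpqb hri zjge klz xom gku vmhs vygjb
Hunk 2: at line 4 remove [klz,xom,gku] add [rdjbt,suhe,ecmfc] -> 10 lines: rfjet webc hpqb hri zjge rdjbt suhe ecmfc vmhs vygjb
Hunk 3: at line 8 remove [vmhs] add [ymy] -> 10 lines: rfjet webc hpqb hri zjge rdjbt suhe ecmfc ymy vygjb
Hunk 4: at line 4 remove [zjge,rdjbt,suhe] add [htaz,wbfv,bvod] -> 10 lines: rfjet webc hpqb hri htaz wbfv bvod ecmfc ymy vygjb
Hunk 5: at line 4 remove [wbfv,bvod,ecmfc] add [eax,bnib] -> 9 lines: rfjet webc hpqb hri htaz eax bnib ymy vygjb
Final line count: 9

Answer: 9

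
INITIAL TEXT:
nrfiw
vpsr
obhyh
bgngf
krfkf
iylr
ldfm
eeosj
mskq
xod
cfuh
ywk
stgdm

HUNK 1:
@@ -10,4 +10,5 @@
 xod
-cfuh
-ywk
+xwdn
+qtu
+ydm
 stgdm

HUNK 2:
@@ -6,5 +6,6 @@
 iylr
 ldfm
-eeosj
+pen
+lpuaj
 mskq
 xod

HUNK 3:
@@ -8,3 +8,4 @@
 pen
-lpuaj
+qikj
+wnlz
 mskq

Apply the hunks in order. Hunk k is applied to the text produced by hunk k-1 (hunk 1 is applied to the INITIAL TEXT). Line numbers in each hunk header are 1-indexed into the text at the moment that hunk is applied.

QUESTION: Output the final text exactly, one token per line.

Hunk 1: at line 10 remove [cfuh,ywk] add [xwdn,qtu,ydm] -> 14 lines: nrfiw vpsr obhyh bgngf krfkf iylr ldfm eeosj mskq xod xwdn qtu ydm stgdm
Hunk 2: at line 6 remove [eeosj] add [pen,lpuaj] -> 15 lines: nrfiw vpsr obhyh bgngf krfkf iylr ldfm pen lpuaj mskq xod xwdn qtu ydm stgdm
Hunk 3: at line 8 remove [lpuaj] add [qikj,wnlz] -> 16 lines: nrfiw vpsr obhyh bgngf krfkf iylr ldfm pen qikj wnlz mskq xod xwdn qtu ydm stgdm

Answer: nrfiw
vpsr
obhyh
bgngf
krfkf
iylr
ldfm
pen
qikj
wnlz
mskq
xod
xwdn
qtu
ydm
stgdm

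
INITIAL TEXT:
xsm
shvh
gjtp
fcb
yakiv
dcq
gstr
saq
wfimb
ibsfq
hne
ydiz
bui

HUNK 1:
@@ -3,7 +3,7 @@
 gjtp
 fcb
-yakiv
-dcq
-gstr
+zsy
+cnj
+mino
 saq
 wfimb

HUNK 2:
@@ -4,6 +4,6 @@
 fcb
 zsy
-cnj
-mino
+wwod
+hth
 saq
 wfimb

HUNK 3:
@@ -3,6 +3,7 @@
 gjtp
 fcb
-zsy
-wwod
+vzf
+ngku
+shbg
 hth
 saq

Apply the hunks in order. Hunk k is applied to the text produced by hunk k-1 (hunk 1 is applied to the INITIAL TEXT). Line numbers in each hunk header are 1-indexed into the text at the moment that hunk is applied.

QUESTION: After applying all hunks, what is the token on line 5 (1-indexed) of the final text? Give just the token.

Hunk 1: at line 3 remove [yakiv,dcq,gstr] add [zsy,cnj,mino] -> 13 lines: xsm shvh gjtp fcb zsy cnj mino saq wfimb ibsfq hne ydiz bui
Hunk 2: at line 4 remove [cnj,mino] add [wwod,hth] -> 13 lines: xsm shvh gjtp fcb zsy wwod hth saq wfimb ibsfq hne ydiz bui
Hunk 3: at line 3 remove [zsy,wwod] add [vzf,ngku,shbg] -> 14 lines: xsm shvh gjtp fcb vzf ngku shbg hth saq wfimb ibsfq hne ydiz bui
Final line 5: vzf

Answer: vzf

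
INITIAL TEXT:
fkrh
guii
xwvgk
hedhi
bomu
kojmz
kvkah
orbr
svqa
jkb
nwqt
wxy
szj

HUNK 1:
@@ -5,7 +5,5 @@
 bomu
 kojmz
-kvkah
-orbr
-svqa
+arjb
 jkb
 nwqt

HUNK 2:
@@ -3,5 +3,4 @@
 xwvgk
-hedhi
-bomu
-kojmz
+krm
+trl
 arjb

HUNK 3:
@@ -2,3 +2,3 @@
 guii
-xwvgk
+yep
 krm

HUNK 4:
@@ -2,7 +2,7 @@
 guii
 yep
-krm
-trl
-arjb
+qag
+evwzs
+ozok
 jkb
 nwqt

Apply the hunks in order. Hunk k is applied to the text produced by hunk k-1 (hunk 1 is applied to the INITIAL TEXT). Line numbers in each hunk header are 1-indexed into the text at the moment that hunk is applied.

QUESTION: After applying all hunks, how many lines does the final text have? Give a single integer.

Hunk 1: at line 5 remove [kvkah,orbr,svqa] add [arjb] -> 11 lines: fkrh guii xwvgk hedhi bomu kojmz arjb jkb nwqt wxy szj
Hunk 2: at line 3 remove [hedhi,bomu,kojmz] add [krm,trl] -> 10 lines: fkrh guii xwvgk krm trl arjb jkb nwqt wxy szj
Hunk 3: at line 2 remove [xwvgk] add [yep] -> 10 lines: fkrh guii yep krm trl arjb jkb nwqt wxy szj
Hunk 4: at line 2 remove [krm,trl,arjb] add [qag,evwzs,ozok] -> 10 lines: fkrh guii yep qag evwzs ozok jkb nwqt wxy szj
Final line count: 10

Answer: 10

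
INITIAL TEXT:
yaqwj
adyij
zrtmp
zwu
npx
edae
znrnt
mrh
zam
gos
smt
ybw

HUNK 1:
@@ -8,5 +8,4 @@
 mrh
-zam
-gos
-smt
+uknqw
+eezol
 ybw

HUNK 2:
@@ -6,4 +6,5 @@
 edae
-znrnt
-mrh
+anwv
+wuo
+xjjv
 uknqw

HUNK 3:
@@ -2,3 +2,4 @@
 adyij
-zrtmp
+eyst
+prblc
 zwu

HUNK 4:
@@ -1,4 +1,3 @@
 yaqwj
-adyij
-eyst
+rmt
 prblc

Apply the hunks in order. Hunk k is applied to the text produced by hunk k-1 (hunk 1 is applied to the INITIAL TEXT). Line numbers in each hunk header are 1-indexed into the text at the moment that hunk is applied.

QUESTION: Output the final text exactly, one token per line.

Hunk 1: at line 8 remove [zam,gos,smt] add [uknqw,eezol] -> 11 lines: yaqwj adyij zrtmp zwu npx edae znrnt mrh uknqw eezol ybw
Hunk 2: at line 6 remove [znrnt,mrh] add [anwv,wuo,xjjv] -> 12 lines: yaqwj adyij zrtmp zwu npx edae anwv wuo xjjv uknqw eezol ybw
Hunk 3: at line 2 remove [zrtmp] add [eyst,prblc] -> 13 lines: yaqwj adyij eyst prblc zwu npx edae anwv wuo xjjv uknqw eezol ybw
Hunk 4: at line 1 remove [adyij,eyst] add [rmt] -> 12 lines: yaqwj rmt prblc zwu npx edae anwv wuo xjjv uknqw eezol ybw

Answer: yaqwj
rmt
prblc
zwu
npx
edae
anwv
wuo
xjjv
uknqw
eezol
ybw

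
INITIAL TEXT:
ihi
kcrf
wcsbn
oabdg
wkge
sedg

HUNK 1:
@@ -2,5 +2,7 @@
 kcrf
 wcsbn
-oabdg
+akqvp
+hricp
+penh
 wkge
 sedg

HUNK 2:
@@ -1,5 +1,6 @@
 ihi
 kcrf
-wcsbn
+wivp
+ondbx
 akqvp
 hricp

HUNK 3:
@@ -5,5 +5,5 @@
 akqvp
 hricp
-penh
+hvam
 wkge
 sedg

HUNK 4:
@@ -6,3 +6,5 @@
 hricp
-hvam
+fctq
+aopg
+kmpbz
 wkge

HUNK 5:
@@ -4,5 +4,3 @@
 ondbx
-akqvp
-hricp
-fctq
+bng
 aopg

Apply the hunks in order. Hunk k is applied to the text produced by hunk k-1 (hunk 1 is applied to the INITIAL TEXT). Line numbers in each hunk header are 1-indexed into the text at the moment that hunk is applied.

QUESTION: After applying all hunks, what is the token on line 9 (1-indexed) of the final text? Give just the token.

Hunk 1: at line 2 remove [oabdg] add [akqvp,hricp,penh] -> 8 lines: ihi kcrf wcsbn akqvp hricp penh wkge sedg
Hunk 2: at line 1 remove [wcsbn] add [wivp,ondbx] -> 9 lines: ihi kcrf wivp ondbx akqvp hricp penh wkge sedg
Hunk 3: at line 5 remove [penh] add [hvam] -> 9 lines: ihi kcrf wivp ondbx akqvp hricp hvam wkge sedg
Hunk 4: at line 6 remove [hvam] add [fctq,aopg,kmpbz] -> 11 lines: ihi kcrf wivp ondbx akqvp hricp fctq aopg kmpbz wkge sedg
Hunk 5: at line 4 remove [akqvp,hricp,fctq] add [bng] -> 9 lines: ihi kcrf wivp ondbx bng aopg kmpbz wkge sedg
Final line 9: sedg

Answer: sedg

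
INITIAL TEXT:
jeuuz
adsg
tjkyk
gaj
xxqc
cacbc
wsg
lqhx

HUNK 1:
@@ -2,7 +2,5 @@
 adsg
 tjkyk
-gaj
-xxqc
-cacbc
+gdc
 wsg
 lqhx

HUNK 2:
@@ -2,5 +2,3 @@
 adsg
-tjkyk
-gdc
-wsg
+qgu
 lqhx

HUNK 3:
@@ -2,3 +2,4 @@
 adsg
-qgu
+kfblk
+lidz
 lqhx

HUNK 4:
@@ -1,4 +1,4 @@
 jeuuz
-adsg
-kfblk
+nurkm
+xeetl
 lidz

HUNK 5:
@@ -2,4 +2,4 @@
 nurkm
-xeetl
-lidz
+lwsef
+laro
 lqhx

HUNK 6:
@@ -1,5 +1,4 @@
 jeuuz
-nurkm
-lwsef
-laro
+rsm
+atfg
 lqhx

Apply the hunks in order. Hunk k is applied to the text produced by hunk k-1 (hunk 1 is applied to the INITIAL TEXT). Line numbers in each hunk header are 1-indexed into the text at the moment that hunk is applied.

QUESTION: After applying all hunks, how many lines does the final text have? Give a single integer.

Answer: 4

Derivation:
Hunk 1: at line 2 remove [gaj,xxqc,cacbc] add [gdc] -> 6 lines: jeuuz adsg tjkyk gdc wsg lqhx
Hunk 2: at line 2 remove [tjkyk,gdc,wsg] add [qgu] -> 4 lines: jeuuz adsg qgu lqhx
Hunk 3: at line 2 remove [qgu] add [kfblk,lidz] -> 5 lines: jeuuz adsg kfblk lidz lqhx
Hunk 4: at line 1 remove [adsg,kfblk] add [nurkm,xeetl] -> 5 lines: jeuuz nurkm xeetl lidz lqhx
Hunk 5: at line 2 remove [xeetl,lidz] add [lwsef,laro] -> 5 lines: jeuuz nurkm lwsef laro lqhx
Hunk 6: at line 1 remove [nurkm,lwsef,laro] add [rsm,atfg] -> 4 lines: jeuuz rsm atfg lqhx
Final line count: 4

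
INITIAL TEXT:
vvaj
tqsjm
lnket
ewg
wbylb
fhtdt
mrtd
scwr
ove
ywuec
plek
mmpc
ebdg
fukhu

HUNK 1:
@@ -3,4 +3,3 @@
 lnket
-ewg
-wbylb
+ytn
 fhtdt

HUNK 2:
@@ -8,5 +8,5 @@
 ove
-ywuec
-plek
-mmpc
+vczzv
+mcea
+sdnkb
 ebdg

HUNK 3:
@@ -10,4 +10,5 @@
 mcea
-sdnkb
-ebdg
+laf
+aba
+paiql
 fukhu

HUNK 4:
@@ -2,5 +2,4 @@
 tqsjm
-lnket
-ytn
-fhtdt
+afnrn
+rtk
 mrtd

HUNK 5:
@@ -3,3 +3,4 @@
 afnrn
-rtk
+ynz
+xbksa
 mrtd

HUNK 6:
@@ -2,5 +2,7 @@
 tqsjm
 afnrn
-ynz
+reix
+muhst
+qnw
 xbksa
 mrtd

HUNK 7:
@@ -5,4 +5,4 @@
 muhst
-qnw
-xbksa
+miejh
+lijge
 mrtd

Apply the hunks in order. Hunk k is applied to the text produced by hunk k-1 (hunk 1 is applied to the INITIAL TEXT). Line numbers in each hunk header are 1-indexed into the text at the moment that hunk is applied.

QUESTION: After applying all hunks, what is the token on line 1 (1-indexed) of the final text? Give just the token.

Hunk 1: at line 3 remove [ewg,wbylb] add [ytn] -> 13 lines: vvaj tqsjm lnket ytn fhtdt mrtd scwr ove ywuec plek mmpc ebdg fukhu
Hunk 2: at line 8 remove [ywuec,plek,mmpc] add [vczzv,mcea,sdnkb] -> 13 lines: vvaj tqsjm lnket ytn fhtdt mrtd scwr ove vczzv mcea sdnkb ebdg fukhu
Hunk 3: at line 10 remove [sdnkb,ebdg] add [laf,aba,paiql] -> 14 lines: vvaj tqsjm lnket ytn fhtdt mrtd scwr ove vczzv mcea laf aba paiql fukhu
Hunk 4: at line 2 remove [lnket,ytn,fhtdt] add [afnrn,rtk] -> 13 lines: vvaj tqsjm afnrn rtk mrtd scwr ove vczzv mcea laf aba paiql fukhu
Hunk 5: at line 3 remove [rtk] add [ynz,xbksa] -> 14 lines: vvaj tqsjm afnrn ynz xbksa mrtd scwr ove vczzv mcea laf aba paiql fukhu
Hunk 6: at line 2 remove [ynz] add [reix,muhst,qnw] -> 16 lines: vvaj tqsjm afnrn reix muhst qnw xbksa mrtd scwr ove vczzv mcea laf aba paiql fukhu
Hunk 7: at line 5 remove [qnw,xbksa] add [miejh,lijge] -> 16 lines: vvaj tqsjm afnrn reix muhst miejh lijge mrtd scwr ove vczzv mcea laf aba paiql fukhu
Final line 1: vvaj

Answer: vvaj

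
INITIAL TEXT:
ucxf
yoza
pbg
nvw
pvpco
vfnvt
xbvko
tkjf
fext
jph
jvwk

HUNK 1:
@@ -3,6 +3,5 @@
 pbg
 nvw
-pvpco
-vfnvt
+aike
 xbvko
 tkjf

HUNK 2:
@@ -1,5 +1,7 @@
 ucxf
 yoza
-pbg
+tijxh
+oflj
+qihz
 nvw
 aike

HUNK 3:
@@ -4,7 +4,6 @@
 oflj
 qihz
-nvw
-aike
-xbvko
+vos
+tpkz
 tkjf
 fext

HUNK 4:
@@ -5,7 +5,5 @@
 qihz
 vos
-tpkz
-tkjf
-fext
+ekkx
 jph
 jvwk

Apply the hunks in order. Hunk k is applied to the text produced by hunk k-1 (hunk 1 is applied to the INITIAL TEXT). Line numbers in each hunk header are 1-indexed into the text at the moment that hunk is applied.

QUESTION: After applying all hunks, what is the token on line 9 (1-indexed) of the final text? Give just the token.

Hunk 1: at line 3 remove [pvpco,vfnvt] add [aike] -> 10 lines: ucxf yoza pbg nvw aike xbvko tkjf fext jph jvwk
Hunk 2: at line 1 remove [pbg] add [tijxh,oflj,qihz] -> 12 lines: ucxf yoza tijxh oflj qihz nvw aike xbvko tkjf fext jph jvwk
Hunk 3: at line 4 remove [nvw,aike,xbvko] add [vos,tpkz] -> 11 lines: ucxf yoza tijxh oflj qihz vos tpkz tkjf fext jph jvwk
Hunk 4: at line 5 remove [tpkz,tkjf,fext] add [ekkx] -> 9 lines: ucxf yoza tijxh oflj qihz vos ekkx jph jvwk
Final line 9: jvwk

Answer: jvwk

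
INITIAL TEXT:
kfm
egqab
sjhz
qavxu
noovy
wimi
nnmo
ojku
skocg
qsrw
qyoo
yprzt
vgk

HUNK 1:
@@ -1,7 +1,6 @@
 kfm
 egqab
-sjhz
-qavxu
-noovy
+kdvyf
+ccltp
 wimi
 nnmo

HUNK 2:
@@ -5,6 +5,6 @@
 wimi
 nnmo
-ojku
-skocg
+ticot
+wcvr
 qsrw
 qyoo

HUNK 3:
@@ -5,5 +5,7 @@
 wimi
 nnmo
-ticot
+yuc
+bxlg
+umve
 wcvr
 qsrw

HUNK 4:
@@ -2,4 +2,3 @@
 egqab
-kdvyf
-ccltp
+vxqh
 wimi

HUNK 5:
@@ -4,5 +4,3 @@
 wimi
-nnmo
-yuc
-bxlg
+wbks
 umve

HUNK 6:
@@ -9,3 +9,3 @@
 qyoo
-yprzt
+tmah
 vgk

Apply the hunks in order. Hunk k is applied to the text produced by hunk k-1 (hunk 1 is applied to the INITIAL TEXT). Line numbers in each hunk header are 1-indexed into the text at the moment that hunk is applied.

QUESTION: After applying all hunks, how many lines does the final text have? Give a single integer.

Hunk 1: at line 1 remove [sjhz,qavxu,noovy] add [kdvyf,ccltp] -> 12 lines: kfm egqab kdvyf ccltp wimi nnmo ojku skocg qsrw qyoo yprzt vgk
Hunk 2: at line 5 remove [ojku,skocg] add [ticot,wcvr] -> 12 lines: kfm egqab kdvyf ccltp wimi nnmo ticot wcvr qsrw qyoo yprzt vgk
Hunk 3: at line 5 remove [ticot] add [yuc,bxlg,umve] -> 14 lines: kfm egqab kdvyf ccltp wimi nnmo yuc bxlg umve wcvr qsrw qyoo yprzt vgk
Hunk 4: at line 2 remove [kdvyf,ccltp] add [vxqh] -> 13 lines: kfm egqab vxqh wimi nnmo yuc bxlg umve wcvr qsrw qyoo yprzt vgk
Hunk 5: at line 4 remove [nnmo,yuc,bxlg] add [wbks] -> 11 lines: kfm egqab vxqh wimi wbks umve wcvr qsrw qyoo yprzt vgk
Hunk 6: at line 9 remove [yprzt] add [tmah] -> 11 lines: kfm egqab vxqh wimi wbks umve wcvr qsrw qyoo tmah vgk
Final line count: 11

Answer: 11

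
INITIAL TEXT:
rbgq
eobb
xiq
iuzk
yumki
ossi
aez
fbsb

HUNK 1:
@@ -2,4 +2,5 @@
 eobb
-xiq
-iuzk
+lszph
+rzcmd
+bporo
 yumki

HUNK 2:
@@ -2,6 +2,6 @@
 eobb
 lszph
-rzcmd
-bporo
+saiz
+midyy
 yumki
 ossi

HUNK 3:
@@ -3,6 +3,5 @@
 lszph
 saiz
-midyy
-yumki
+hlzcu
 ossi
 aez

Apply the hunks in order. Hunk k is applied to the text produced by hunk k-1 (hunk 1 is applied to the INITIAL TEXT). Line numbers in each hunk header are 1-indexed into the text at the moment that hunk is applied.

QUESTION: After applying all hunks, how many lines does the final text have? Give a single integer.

Answer: 8

Derivation:
Hunk 1: at line 2 remove [xiq,iuzk] add [lszph,rzcmd,bporo] -> 9 lines: rbgq eobb lszph rzcmd bporo yumki ossi aez fbsb
Hunk 2: at line 2 remove [rzcmd,bporo] add [saiz,midyy] -> 9 lines: rbgq eobb lszph saiz midyy yumki ossi aez fbsb
Hunk 3: at line 3 remove [midyy,yumki] add [hlzcu] -> 8 lines: rbgq eobb lszph saiz hlzcu ossi aez fbsb
Final line count: 8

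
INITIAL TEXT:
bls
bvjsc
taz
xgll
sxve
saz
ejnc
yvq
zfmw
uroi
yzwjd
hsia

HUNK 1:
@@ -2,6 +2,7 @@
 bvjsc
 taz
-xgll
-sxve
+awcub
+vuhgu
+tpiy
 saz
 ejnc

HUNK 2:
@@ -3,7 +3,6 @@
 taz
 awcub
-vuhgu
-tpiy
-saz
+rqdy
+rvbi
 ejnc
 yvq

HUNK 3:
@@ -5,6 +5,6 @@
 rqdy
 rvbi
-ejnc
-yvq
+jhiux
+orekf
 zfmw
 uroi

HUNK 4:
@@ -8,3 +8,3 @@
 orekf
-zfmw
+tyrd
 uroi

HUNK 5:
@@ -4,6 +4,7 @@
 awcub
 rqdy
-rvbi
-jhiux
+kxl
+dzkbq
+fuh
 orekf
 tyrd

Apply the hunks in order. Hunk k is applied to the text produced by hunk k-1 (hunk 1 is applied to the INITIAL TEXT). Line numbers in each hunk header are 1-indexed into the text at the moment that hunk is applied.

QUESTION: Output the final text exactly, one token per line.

Hunk 1: at line 2 remove [xgll,sxve] add [awcub,vuhgu,tpiy] -> 13 lines: bls bvjsc taz awcub vuhgu tpiy saz ejnc yvq zfmw uroi yzwjd hsia
Hunk 2: at line 3 remove [vuhgu,tpiy,saz] add [rqdy,rvbi] -> 12 lines: bls bvjsc taz awcub rqdy rvbi ejnc yvq zfmw uroi yzwjd hsia
Hunk 3: at line 5 remove [ejnc,yvq] add [jhiux,orekf] -> 12 lines: bls bvjsc taz awcub rqdy rvbi jhiux orekf zfmw uroi yzwjd hsia
Hunk 4: at line 8 remove [zfmw] add [tyrd] -> 12 lines: bls bvjsc taz awcub rqdy rvbi jhiux orekf tyrd uroi yzwjd hsia
Hunk 5: at line 4 remove [rvbi,jhiux] add [kxl,dzkbq,fuh] -> 13 lines: bls bvjsc taz awcub rqdy kxl dzkbq fuh orekf tyrd uroi yzwjd hsia

Answer: bls
bvjsc
taz
awcub
rqdy
kxl
dzkbq
fuh
orekf
tyrd
uroi
yzwjd
hsia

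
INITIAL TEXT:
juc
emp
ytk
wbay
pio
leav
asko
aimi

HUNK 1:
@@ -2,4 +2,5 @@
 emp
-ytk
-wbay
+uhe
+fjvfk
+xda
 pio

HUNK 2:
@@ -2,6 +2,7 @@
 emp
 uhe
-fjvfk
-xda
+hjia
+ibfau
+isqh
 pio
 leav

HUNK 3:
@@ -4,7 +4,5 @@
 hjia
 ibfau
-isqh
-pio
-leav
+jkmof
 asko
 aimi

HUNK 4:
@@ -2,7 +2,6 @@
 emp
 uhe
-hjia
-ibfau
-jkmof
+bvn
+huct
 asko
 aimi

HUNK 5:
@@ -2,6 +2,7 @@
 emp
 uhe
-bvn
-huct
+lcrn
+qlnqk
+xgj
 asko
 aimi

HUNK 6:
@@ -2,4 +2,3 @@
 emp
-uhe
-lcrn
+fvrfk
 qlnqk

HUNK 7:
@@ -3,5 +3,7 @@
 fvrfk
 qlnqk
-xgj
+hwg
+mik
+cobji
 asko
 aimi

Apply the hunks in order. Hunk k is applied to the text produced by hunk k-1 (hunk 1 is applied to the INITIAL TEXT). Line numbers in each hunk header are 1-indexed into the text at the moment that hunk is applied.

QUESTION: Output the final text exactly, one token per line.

Hunk 1: at line 2 remove [ytk,wbay] add [uhe,fjvfk,xda] -> 9 lines: juc emp uhe fjvfk xda pio leav asko aimi
Hunk 2: at line 2 remove [fjvfk,xda] add [hjia,ibfau,isqh] -> 10 lines: juc emp uhe hjia ibfau isqh pio leav asko aimi
Hunk 3: at line 4 remove [isqh,pio,leav] add [jkmof] -> 8 lines: juc emp uhe hjia ibfau jkmof asko aimi
Hunk 4: at line 2 remove [hjia,ibfau,jkmof] add [bvn,huct] -> 7 lines: juc emp uhe bvn huct asko aimi
Hunk 5: at line 2 remove [bvn,huct] add [lcrn,qlnqk,xgj] -> 8 lines: juc emp uhe lcrn qlnqk xgj asko aimi
Hunk 6: at line 2 remove [uhe,lcrn] add [fvrfk] -> 7 lines: juc emp fvrfk qlnqk xgj asko aimi
Hunk 7: at line 3 remove [xgj] add [hwg,mik,cobji] -> 9 lines: juc emp fvrfk qlnqk hwg mik cobji asko aimi

Answer: juc
emp
fvrfk
qlnqk
hwg
mik
cobji
asko
aimi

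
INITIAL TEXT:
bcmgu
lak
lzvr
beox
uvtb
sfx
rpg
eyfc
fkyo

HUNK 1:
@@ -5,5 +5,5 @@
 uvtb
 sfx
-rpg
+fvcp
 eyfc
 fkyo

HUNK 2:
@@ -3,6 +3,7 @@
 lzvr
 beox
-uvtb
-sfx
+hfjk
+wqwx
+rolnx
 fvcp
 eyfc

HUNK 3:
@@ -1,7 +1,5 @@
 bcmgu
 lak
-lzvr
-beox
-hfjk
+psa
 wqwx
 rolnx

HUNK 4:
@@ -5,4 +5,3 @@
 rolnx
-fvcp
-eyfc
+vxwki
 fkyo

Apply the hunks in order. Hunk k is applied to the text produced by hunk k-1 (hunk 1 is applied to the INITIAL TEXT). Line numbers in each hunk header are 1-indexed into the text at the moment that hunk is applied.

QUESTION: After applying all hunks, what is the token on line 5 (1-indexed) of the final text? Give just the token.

Hunk 1: at line 5 remove [rpg] add [fvcp] -> 9 lines: bcmgu lak lzvr beox uvtb sfx fvcp eyfc fkyo
Hunk 2: at line 3 remove [uvtb,sfx] add [hfjk,wqwx,rolnx] -> 10 lines: bcmgu lak lzvr beox hfjk wqwx rolnx fvcp eyfc fkyo
Hunk 3: at line 1 remove [lzvr,beox,hfjk] add [psa] -> 8 lines: bcmgu lak psa wqwx rolnx fvcp eyfc fkyo
Hunk 4: at line 5 remove [fvcp,eyfc] add [vxwki] -> 7 lines: bcmgu lak psa wqwx rolnx vxwki fkyo
Final line 5: rolnx

Answer: rolnx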